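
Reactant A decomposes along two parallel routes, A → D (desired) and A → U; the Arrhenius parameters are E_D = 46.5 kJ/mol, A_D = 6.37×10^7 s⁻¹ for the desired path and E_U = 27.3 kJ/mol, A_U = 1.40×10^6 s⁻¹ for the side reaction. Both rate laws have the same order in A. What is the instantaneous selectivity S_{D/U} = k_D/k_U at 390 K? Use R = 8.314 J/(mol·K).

0.122

Since both paths have the same order in A, the concentration cancels and S_{D/U} = k_D/k_U = (A_D/A_U)·exp[(E_U−E_D)/(RT)].
(E_U−E_D)/(RT) = (27.3−46.5)×10³/(8.314×390) = -19200/3242 = -5.921.
k_D/k_U = (6.37×10^7/1.40×10^6)·exp(-5.921) = 45.50 × 0.002681 = 0.122.
Since E_D > E_U, raising the temperature improves selectivity toward D.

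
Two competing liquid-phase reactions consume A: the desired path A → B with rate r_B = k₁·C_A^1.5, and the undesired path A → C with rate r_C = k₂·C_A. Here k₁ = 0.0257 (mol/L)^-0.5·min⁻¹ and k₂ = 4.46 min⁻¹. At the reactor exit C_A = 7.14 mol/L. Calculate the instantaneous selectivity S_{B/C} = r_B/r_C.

0.0154

S_{B/C} = r_B/r_C = (k₁·C_A^1.5)/(k₂·C_A) = (k₁/k₂)·C_A^0.5.
= (0.0257×7.140^1.5) / (4.46×7.140) = 0.4903/31.84 = 0.0154.
Since the desired path is higher order in A, keeping C_A high (PFR or concentrated feed) favours B.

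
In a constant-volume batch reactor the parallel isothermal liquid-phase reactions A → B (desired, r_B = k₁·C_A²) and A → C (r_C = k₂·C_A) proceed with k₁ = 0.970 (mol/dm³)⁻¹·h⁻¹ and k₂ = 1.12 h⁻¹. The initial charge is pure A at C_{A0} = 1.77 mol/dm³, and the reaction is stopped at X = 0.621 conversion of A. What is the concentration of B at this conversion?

0.555 mol/dm³

C_A = C_{A0}(1−X) = 0.6708 mol/dm³.
Along a PFR/batch, dC_C/dC_A = −r_C/(r_B+r_C) = −k₂/(k₂+k₁·C_A).
Integrating from C_{A0} to C_A: C_C = (1.12/0.970)·ln[(1.12+0.970·1.77)/(1.12+0.970·0.671)] = 1.155·ln(2.837/1.771) = 0.5442 mol/dm³.
Then C_B = (C_{A0}−C_A) − C_C = 1.099 − 0.5442 = 0.5549 mol/dm³.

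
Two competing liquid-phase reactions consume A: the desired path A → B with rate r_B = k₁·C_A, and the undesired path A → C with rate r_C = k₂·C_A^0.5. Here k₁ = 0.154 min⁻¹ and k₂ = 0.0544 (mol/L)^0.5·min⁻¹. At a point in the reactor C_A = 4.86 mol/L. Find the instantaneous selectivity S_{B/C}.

S_{B/C} = r_B/r_C = (k₁·C_A)/(k₂·C_A^0.5) = (k₁/k₂)·C_A^0.5.
= (0.154×4.860) / (0.0544×4.860^0.5) = 0.7484/0.1199 = 6.24.
Since the desired path is higher order in A, keeping C_A high (PFR or concentrated feed) favours B.

6.24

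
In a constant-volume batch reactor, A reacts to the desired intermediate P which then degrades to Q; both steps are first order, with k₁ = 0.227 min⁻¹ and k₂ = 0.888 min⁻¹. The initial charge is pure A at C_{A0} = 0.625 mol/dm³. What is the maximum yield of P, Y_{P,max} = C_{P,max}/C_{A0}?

For a first-order series the maximum intermediate yield is C_{P,max}/C_{A0} = (k₁/k₂)^[k₂/(k₂−k₁)].
= (0.227/0.888)^(0.888/(0.888−0.227)) = (0.2556)^(1.343) = 0.1600.

0.160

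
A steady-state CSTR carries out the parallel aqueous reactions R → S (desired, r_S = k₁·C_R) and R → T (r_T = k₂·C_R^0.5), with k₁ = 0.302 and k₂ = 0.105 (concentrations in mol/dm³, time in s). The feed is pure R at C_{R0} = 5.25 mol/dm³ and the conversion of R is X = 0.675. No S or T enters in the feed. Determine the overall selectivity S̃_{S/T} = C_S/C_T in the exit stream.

Exit C_R = C_{R0}(1−X) = 5.25×0.325 = 1.706 mol/dm³.
Rates in a CSTR are evaluated at the outlet concentration: r_S = 0.302×1.706 = 0.5153, r_T = 0.105×1.706^0.5 = 0.1372.
Overall selectivity = C_S/C_T = r_Sτ/(r_Tτ) = r_S/r_T = 3.76.

3.76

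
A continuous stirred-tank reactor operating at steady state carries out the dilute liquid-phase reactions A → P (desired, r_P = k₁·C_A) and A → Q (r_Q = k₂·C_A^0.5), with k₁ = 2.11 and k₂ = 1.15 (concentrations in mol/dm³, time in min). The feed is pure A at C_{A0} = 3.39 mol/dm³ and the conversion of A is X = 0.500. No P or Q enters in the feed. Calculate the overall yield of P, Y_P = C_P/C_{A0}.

0.352

Exit C_A = C_{A0}(1−X) = 3.39×0.500 = 1.695 mol/dm³.
Rates in a CSTR are evaluated at the outlet concentration: r_P = 2.11×1.695 = 3.576, r_Q = 1.15×1.695^0.5 = 1.497.
Fraction of consumed A going to P: r_P/(r_P+r_Q) = 0.7049.
C_P = 0.7049·C_{A0}·X = 0.7049×3.39×0.500 = 1.19 mol/dm³; Y_P = C_P/C_{A0} = 0.352.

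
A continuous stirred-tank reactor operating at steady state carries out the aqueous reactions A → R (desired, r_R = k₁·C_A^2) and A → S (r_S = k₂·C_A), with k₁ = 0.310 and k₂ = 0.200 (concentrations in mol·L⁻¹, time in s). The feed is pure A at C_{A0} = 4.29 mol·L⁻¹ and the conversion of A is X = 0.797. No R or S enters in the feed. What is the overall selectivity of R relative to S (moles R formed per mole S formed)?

1.35

Exit C_A = C_{A0}(1−X) = 4.29×0.203 = 0.8709 mol·L⁻¹.
In a CSTR the entire volume is at exit conditions, so r_R = 0.310×0.8709^2 = 0.2351 and r_S = 0.200×0.8709 = 0.1742.
Overall selectivity = C_R/C_S = r_Rτ/(r_Sτ) = r_R/r_S = 1.35.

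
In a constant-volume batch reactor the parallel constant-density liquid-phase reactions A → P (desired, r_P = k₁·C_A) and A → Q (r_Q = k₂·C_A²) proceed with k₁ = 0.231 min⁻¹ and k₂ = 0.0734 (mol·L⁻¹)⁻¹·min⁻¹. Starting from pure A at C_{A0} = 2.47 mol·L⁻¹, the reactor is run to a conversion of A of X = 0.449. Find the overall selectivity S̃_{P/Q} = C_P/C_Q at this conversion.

1.66

C_A = C_{A0}(1−X) = 1.361 mol·L⁻¹.
Along a PFR/batch, dC_P/dC_A = −r_P/(r_P+r_Q) = −k₁/(k₁+k₂·C_A).
Integrating from C_{A0} to C_A: C_P = (0.231/0.0734)·ln[(0.231+0.0734·2.47)/(0.231+0.0734·1.36)] = 3.147·ln(0.4123/0.3309) = 0.6922 mol·L⁻¹.
C_Q = (C_{A0}−C_A)−C_P = 0.4168 mol·L⁻¹; S̃_{P/Q} = 0.6922/0.4168 = 1.66.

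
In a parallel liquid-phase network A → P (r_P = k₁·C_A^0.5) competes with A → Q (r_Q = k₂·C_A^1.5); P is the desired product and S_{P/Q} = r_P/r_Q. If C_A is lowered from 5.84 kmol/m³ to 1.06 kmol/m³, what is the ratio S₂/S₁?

S_{P/Q} = (k₁/k₂)·C_A⁻¹, so S₂/S₁ = (C_{A,2}/C_{A,1})⁻¹.
= 5.84/1.06 = 5.51.

5.51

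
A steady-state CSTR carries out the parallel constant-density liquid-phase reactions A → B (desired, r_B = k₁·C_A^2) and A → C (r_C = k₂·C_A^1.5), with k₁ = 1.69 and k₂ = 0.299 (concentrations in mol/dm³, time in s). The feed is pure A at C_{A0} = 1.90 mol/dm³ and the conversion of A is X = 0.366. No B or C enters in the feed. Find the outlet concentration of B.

Exit C_A = C_{A0}(1−X) = 1.90×0.634 = 1.205 mol/dm³.
In a CSTR the entire volume is at exit conditions, so r_B = 1.69×1.205^2 = 2.452 and r_C = 0.299×1.205^1.5 = 0.3953.
Fraction of consumed A going to B: r_B/(r_B+r_C) = 0.8612.
C_B = 0.8612·C_{A0}·X = 0.8612×1.90×0.366 = 0.599 mol/dm³.

0.599 mol/dm³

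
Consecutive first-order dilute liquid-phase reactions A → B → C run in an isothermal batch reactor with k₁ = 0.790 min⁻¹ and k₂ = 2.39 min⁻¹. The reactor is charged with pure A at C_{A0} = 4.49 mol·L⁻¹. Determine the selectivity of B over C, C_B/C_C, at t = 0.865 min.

0.606

For first-order series with pure A initially, C_B(t) = k₁C_{A0}/(k₂−k₁)·(e^(−k₁t) − e^(−k₂t)).
e^(−k₁t) = e^(−0.790×0.865) = e^(−0.6834) = 0.5049; e^(−k₂t) = e^(−2.067) = 0.1265.
C_B = 0.790×4.49/(2.39−0.790) × (0.5049−0.1265) = 2.217×0.3784 = 0.8389 mol·L⁻¹.
C_A = C_{A0}e^(−k₁t) = 2.267 mol·L⁻¹, so C_C = C_{A0}−C_A−C_B = 1.384 mol·L⁻¹; C_B/C_C = 0.606.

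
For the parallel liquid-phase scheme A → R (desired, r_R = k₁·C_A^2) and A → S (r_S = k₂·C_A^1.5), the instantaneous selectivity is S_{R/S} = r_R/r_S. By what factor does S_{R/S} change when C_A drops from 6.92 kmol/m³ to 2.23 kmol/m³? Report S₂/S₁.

0.568

S_{R/S} = (k₁/k₂)·C_A^0.5, so S₂/S₁ = (C_{A,2}/C_{A,1})^0.5.
= (2.23/6.92)^0.5 = (0.3223)^0.5 = 0.568.
Selectivity toward R falls as C_A falls — high-concentration operation is favoured.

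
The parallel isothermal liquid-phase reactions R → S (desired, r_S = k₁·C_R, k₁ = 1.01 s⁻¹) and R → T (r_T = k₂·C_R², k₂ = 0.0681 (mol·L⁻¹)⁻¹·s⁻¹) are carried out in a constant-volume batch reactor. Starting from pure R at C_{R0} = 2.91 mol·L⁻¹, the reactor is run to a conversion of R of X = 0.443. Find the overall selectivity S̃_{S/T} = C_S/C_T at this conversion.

6.57

C_R = C_{R0}(1−X) = 1.621 mol·L⁻¹.
Along a PFR/batch, dC_S/dC_R = −r_S/(r_S+r_T) = −k₁/(k₁+k₂·C_R).
Integrating from C_{R0} to C_R: C_S = (1.01/0.0681)·ln[(1.01+0.0681·2.91)/(1.01+0.0681·1.62)] = 14.83·ln(1.208/1.120) = 1.119 mol·L⁻¹.
C_T = (C_{R0}−C_R)−C_S = 0.1703 mol·L⁻¹; S̃_{S/T} = 1.119/0.1703 = 6.57.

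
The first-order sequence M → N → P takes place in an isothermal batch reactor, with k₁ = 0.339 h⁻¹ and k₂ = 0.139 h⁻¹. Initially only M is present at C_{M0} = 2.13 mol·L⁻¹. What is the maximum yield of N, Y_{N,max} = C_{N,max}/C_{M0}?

0.538

Evaluating C_N at t_opt = ln(k₂/k₁)/(k₂−k₁) gives C_{N,max}/C_{M0} = (k₁/k₂)^[k₂/(k₂−k₁)].
= (0.339/0.139)^(0.139/(0.139−0.339)) = (2.439)^(-0.6950) = 0.5382.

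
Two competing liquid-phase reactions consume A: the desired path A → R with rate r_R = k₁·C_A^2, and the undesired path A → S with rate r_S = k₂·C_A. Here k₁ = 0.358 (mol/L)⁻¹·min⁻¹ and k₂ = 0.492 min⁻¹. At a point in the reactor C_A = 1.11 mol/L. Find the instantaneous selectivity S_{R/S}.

0.808

S_{R/S} = r_R/r_S = (k₁·C_A^2)/(k₂·C_A) = (k₁/k₂)·C_A.
= (0.358×1.110^2) / (0.492×1.110) = 0.4411/0.5461 = 0.808.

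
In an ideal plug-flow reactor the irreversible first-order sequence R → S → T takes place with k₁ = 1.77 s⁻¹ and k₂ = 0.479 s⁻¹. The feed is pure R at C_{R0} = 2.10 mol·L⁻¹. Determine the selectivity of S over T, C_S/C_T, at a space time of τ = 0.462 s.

7.60

For first-order series with pure R initially, C_S(τ) = k₁C_{R0}/(k₂−k₁)·(e^(−k₁τ) − e^(−k₂τ)).
e^(−k₁τ) = e^(−1.77×0.462) = e^(−0.8177) = 0.4414; e^(−k₂τ) = e^(−0.2213) = 0.8015.
C_S = 1.77×2.10/(0.479−1.77) × (0.4414−0.8015) = (-2.879)×(-0.3600) = 1.037 mol·L⁻¹.
C_R = C_{R0}e^(−k₁τ) = 0.9270 mol·L⁻¹, so C_T = C_{R0}−C_R−C_S = 0.1364 mol·L⁻¹; C_S/C_T = 7.60.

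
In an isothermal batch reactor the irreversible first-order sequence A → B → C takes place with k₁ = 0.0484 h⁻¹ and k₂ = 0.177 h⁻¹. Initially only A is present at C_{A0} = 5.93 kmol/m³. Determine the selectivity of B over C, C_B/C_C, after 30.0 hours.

0.127

Solving the coupled first-order balances gives C_B(t) = [k₁/(k₂−k₁)]·C_{A0}·(e^(−k₁t) − e^(−k₂t)).
e^(−k₁t) = e^(−0.0484×30.0) = e^(−1.452) = 0.2341; e^(−k₂t) = e^(−5.310) = 0.004942.
C_B = 0.0484×5.93/(0.177−0.0484) × (0.2341−0.004942) = 2.232×0.2292 = 0.5114 kmol/m³.
C_A = C_{A0}e^(−k₁t) = 1.388 kmol/m³, so C_C = C_{A0}−C_A−C_B = 4.030 kmol/m³; C_B/C_C = 0.127.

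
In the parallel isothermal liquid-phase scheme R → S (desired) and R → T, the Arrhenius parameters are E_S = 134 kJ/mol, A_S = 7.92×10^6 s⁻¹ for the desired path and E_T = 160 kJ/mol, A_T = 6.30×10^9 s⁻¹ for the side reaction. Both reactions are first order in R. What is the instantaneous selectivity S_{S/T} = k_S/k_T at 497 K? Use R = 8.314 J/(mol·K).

0.679

With equal orders, S_{S/T} = k_S/k_T = (A_S/A_T)·exp[(E_T−E_S)/(RT)].
(E_T−E_S)/(RT) = (160−134)×10³/(8.314×497) = 26000/4132 = 6.292.
k_S/k_T = (7.92×10^6/6.30×10^9)·exp(6.292) = 0.001257 × 540.4 = 0.679.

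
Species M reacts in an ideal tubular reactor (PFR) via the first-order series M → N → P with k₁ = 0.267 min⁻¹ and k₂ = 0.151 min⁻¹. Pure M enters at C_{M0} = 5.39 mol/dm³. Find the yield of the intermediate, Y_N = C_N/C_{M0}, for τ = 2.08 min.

The intermediate concentration in a first-order A→B→C sequence is C_N = k₁C_{M0}(e^(−k₁τ) − e^(−k₂τ))/(k₂−k₁).
e^(−k₁τ) = e^(−0.267×2.08) = e^(−0.5554) = 0.5739; e^(−k₂τ) = e^(−0.3141) = 0.7305.
C_N = 0.267×5.39/(0.151−0.267) × (0.5739−0.7305) = (-12.41)×(-0.1566) = 1.943 mol/dm³.
Y_N = C_N/C_{M0} = 1.943/5.39 = 0.360.

0.360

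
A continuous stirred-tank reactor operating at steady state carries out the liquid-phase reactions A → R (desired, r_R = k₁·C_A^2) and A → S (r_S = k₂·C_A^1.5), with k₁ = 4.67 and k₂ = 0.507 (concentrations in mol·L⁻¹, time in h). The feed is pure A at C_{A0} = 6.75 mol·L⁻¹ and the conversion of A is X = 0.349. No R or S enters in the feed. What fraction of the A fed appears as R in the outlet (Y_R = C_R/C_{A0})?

Exit C_A = C_{A0}(1−X) = 6.75×0.651 = 4.394 mol·L⁻¹.
In a CSTR the entire volume is at exit conditions, so r_R = 4.67×4.394^2 = 90.18 and r_S = 0.507×4.394^1.5 = 4.670.
Fraction of consumed A going to R: r_R/(r_R+r_S) = 0.9508.
C_R = 0.9508·C_{A0}·X = 0.9508×6.75×0.349 = 2.24 mol·L⁻¹; Y_R = C_R/C_{A0} = 0.332.

0.332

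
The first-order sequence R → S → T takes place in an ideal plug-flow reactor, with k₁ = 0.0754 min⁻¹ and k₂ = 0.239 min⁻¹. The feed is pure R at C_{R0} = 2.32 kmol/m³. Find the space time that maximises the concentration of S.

For first-order series the maximum of C_S occurs at τ_opt = ln(k₂/k₁)/(k₂−k₁).
= ln(0.239/0.0754)/(0.239−0.0754) = ln(3.170)/0.1636 = 1.154/0.1636 = 7.05 min.

7.05 min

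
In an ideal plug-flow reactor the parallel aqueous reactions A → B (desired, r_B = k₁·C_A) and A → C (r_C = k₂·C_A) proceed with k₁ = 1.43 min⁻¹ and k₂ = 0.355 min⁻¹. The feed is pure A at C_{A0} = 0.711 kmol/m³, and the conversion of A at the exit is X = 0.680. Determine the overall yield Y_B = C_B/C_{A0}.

0.545

C_A = C_{A0}(1−X) = 0.2275 kmol/m³.
Both paths are first order in A, so the instantaneous fraction to B is constant: dC_B/d(−C_A) = k₁/(k₁+k₂) = 0.8011.
C_B = 0.8011·(C_{A0}−C_A) = 0.8011×0.4835 = 0.387 kmol/m³.
Y_B = C_B/C_{A0} = 0.3873/0.711 = 0.545.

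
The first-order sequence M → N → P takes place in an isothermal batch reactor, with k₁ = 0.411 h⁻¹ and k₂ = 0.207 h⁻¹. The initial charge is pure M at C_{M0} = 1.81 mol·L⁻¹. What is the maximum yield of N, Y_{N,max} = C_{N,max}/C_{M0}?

At the optimum, C_{N,max}/C_{M0} = (k₁/k₂)^[k₂/(k₂−k₁)].
= (0.411/0.207)^(0.207/(0.207−0.411)) = (1.986)^(-1.015) = 0.4986.

0.499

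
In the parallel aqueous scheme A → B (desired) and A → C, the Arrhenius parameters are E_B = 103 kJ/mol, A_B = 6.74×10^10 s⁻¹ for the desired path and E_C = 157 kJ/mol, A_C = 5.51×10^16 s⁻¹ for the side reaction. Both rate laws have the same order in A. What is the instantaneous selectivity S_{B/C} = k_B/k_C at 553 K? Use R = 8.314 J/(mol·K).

Since both paths have the same order in A, the concentration cancels and S_{B/C} = k_B/k_C = (A_B/A_C)·exp[(E_C−E_B)/(RT)].
(E_C−E_B)/(RT) = (157−103)×10³/(8.314×553) = 54000/4598 = 11.75.
k_B/k_C = (6.74×10^10/5.51×10^16)·exp(11.75) = 1.223×10^-6 × 1.261×10^5 = 0.154.
Since E_B < E_C, lowering the temperature improves selectivity toward B.

0.154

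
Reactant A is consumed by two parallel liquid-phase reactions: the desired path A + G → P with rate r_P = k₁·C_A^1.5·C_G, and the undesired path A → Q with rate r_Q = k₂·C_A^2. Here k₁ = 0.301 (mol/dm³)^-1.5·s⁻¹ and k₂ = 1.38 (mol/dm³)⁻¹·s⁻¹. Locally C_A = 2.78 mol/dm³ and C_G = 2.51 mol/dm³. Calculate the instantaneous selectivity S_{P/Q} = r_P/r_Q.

0.328

S_{P/Q} = r_P/r_Q = (k₁·C_A^1.5·C_G)/(k₂·C_A^2) = (k₁/k₂)·C_A^-0.5·C_G.
= (0.301×2.780^1.5×2.510) / (1.38×2.780^2) = 3.502/10.67 = 0.328.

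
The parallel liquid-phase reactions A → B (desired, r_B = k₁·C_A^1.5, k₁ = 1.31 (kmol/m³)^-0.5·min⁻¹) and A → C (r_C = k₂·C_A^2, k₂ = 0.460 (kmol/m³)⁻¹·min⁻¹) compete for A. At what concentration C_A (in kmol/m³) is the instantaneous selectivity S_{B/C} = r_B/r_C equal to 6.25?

0.208 kmol/m³

S_{B/C} = (k₁/k₂)·C_A^-0.5 ⇒ C_A = (S·k₂/k₁)^(-2).
= (6.25×0.460/1.31)^(-2) = (2.195)^(-2) = 0.208 kmol/m³.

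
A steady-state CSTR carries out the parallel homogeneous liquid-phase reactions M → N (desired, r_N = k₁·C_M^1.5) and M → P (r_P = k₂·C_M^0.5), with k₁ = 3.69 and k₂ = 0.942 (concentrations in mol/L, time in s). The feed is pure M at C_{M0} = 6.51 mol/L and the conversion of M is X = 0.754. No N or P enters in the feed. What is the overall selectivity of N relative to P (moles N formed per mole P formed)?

6.27

Exit C_M = C_{M0}(1−X) = 6.51×0.246 = 1.601 mol/L.
In a CSTR the entire volume is at exit conditions, so r_N = 3.69×1.601^1.5 = 7.478 and r_P = 0.942×1.601^0.5 = 1.192.
Overall selectivity = C_N/C_P = r_Nτ/(r_Pτ) = r_N/r_P = 6.27.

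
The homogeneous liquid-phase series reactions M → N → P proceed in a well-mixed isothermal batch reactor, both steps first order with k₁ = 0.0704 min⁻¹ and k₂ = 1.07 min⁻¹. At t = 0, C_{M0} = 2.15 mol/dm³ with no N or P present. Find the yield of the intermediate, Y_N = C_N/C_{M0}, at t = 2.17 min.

0.0535

The intermediate concentration in a first-order A→B→C sequence is C_N = k₁C_{M0}(e^(−k₁t) − e^(−k₂t))/(k₂−k₁).
e^(−k₁t) = e^(−0.0704×2.17) = e^(−0.1528) = 0.8583; e^(−k₂t) = e^(−2.322) = 0.09809.
C_N = 0.0704×2.15/(1.07−0.0704) × (0.8583−0.09809) = 0.1514×0.7602 = 0.1151 mol/dm³.
Y_N = C_N/C_{M0} = 0.1151/2.15 = 0.0535.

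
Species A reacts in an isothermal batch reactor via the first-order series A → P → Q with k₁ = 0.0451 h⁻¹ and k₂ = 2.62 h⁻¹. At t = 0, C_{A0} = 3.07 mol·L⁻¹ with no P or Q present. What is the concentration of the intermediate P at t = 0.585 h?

0.0408 mol·L⁻¹

Solving the coupled first-order balances gives C_P(t) = [k₁/(k₂−k₁)]·C_{A0}·(e^(−k₁t) − e^(−k₂t)).
e^(−k₁t) = e^(−0.0451×0.585) = e^(−0.02638) = 0.9740; e^(−k₂t) = e^(−1.533) = 0.2160.
C_P = 0.0451×3.07/(2.62−0.0451) × (0.9740−0.2160) = 0.05377×0.7580 = 0.04076 mol·L⁻¹.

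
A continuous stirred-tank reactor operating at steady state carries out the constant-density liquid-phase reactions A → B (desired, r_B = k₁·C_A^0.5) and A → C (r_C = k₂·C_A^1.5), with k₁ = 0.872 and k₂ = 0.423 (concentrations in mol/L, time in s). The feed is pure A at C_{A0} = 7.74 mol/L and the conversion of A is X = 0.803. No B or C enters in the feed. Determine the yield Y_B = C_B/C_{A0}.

0.462

Exit C_A = C_{A0}(1−X) = 7.74×0.197 = 1.525 mol/L.
A CSTR operates uniformly at the exit composition, giving r_B = 1.077 and r_C = 0.7964 (each k·C_A^n at C_A = 1.525).
Fraction of consumed A going to B: r_B/(r_B+r_C) = 0.5748.
C_B = 0.5748·C_{A0}·X = 0.5748×7.74×0.803 = 3.57 mol/L; Y_B = C_B/C_{A0} = 0.462.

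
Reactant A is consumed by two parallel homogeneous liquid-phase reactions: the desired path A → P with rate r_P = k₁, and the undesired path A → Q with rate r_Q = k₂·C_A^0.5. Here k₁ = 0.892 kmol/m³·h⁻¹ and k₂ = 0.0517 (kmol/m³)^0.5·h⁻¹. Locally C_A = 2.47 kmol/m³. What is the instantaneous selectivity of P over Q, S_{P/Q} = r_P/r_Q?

11.0

S_{P/Q} = r_P/r_Q = (k₁)/(k₂·C_A^0.5) = (k₁/k₂)·C_A^-0.5.
= (0.892) / (0.0517×2.470^0.5) = 0.8920/0.08125 = 11.0.
The undesired path is higher order in A, so low C_A (CSTR or dilute feed) favours P.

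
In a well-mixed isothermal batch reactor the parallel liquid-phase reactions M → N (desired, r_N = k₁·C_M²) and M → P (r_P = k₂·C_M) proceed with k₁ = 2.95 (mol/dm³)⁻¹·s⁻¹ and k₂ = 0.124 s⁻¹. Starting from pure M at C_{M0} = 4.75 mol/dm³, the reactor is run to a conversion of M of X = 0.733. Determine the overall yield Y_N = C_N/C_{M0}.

C_M = C_{M0}(1−X) = 1.268 mol/dm³.
Along a PFR/batch, dC_P/dC_M = −r_P/(r_N+r_P) = −k₂/(k₂+k₁·C_M).
Integrating from C_{M0} to C_M: C_P = (0.124/2.95)·ln[(0.124+2.95·4.75)/(0.124+2.95·1.27)] = 0.04203·ln(14.14/3.865) = 0.05451 mol/dm³.
Then C_N = (C_{M0}−C_M) − C_P = 3.482 − 0.05451 = 3.427 mol/dm³.
Y_N = C_N/C_{M0} = 3.427/4.75 = 0.722.

0.722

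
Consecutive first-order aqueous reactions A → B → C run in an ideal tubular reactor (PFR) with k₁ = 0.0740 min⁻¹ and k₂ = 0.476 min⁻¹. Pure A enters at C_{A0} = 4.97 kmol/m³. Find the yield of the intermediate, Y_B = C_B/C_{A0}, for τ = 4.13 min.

0.110

Solving the coupled first-order balances gives C_B(τ) = [k₁/(k₂−k₁)]·C_{A0}·(e^(−k₁τ) − e^(−k₂τ)).
e^(−k₁τ) = e^(−0.0740×4.13) = e^(−0.3056) = 0.7367; e^(−k₂τ) = e^(−1.966) = 0.1400.
C_B = 0.0740×4.97/(0.476−0.0740) × (0.7367−0.1400) = 0.9149×0.5966 = 0.5458 kmol/m³.
Y_B = C_B/C_{A0} = 0.5458/4.97 = 0.110.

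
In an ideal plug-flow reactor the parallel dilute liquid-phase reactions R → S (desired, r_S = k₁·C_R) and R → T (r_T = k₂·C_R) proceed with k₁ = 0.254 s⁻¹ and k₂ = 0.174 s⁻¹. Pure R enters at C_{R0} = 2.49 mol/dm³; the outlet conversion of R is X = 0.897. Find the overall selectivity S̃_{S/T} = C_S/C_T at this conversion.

C_R = C_{R0}(1−X) = 0.2565 mol/dm³.
Both paths are first order in R, so the instantaneous fraction to S is constant: dC_S/d(−C_R) = k₁/(k₁+k₂) = 0.5935.
C_S = 0.5935·(C_{R0}−C_R) = 0.5935×2.234 = 1.33 mol/dm³.
C_T = (C_{R0}−C_R)−C_S = 0.9080 mol/dm³; S̃_{S/T} = 1.326/0.9080 = 1.46.

1.46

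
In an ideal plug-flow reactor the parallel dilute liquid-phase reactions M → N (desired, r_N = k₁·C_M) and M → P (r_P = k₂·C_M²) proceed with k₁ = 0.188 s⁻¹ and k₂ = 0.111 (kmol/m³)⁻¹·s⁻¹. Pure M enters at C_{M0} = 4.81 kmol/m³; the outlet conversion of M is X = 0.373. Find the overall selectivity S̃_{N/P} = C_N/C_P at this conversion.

0.438

C_M = C_{M0}(1−X) = 3.016 kmol/m³.
Along a PFR/batch, dC_N/dC_M = −r_N/(r_N+r_P) = −k₁/(k₁+k₂·C_M).
Integrating from C_{M0} to C_M: C_N = (0.188/0.111)·ln[(0.188+0.111·4.81)/(0.188+0.111·3.02)] = 1.694·ln(0.7219/0.5228) = 0.5467 kmol/m³.
C_P = (C_{M0}−C_M)−C_N = 1.247 kmol/m³; S̃_{N/P} = 0.5467/1.247 = 0.438.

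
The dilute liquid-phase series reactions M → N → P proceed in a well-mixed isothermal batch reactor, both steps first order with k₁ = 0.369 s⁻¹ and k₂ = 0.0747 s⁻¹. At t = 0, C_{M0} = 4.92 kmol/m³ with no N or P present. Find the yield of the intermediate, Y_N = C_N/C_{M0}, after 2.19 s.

0.506

For first-order series with pure M initially, C_N(t) = k₁C_{M0}/(k₂−k₁)·(e^(−k₁t) − e^(−k₂t)).
e^(−k₁t) = e^(−0.369×2.19) = e^(−0.8081) = 0.4457; e^(−k₂t) = e^(−0.1636) = 0.8491.
C_N = 0.369×4.92/(0.0747−0.369) × (0.4457−0.8491) = (-6.169)×(-0.4034) = 2.488 kmol/m³.
Y_N = C_N/C_{M0} = 2.488/4.92 = 0.506.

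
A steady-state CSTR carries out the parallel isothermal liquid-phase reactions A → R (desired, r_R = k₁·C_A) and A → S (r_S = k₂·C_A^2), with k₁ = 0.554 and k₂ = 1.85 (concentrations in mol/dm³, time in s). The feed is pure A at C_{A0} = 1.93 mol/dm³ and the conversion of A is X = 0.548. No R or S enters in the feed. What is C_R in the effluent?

0.270 mol/dm³

Exit C_A = C_{A0}(1−X) = 1.93×0.452 = 0.8724 mol/dm³.
A CSTR operates uniformly at the exit composition, giving r_R = 0.4833 and r_S = 1.408 (each k·C_A^n at C_A = 0.8724).
Fraction of consumed A going to R: r_R/(r_R+r_S) = 0.2556.
C_R = 0.2556·C_{A0}·X = 0.2556×1.93×0.548 = 0.270 mol/dm³.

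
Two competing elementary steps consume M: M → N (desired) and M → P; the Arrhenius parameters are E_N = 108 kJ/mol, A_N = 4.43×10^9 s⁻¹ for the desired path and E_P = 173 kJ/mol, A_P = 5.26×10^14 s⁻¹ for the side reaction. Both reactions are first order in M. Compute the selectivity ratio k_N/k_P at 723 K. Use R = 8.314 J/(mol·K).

Since both paths have the same order in M, the concentration cancels and S_{N/P} = k_N/k_P = (A_N/A_P)·exp[(E_P−E_N)/(RT)].
(E_P−E_N)/(RT) = (173−108)×10³/(8.314×723) = 65000/6011 = 10.81.
k_N/k_P = (4.43×10^9/5.26×10^14)·exp(10.81) = 8.422×10^-6 × 49686 = 0.418.

0.418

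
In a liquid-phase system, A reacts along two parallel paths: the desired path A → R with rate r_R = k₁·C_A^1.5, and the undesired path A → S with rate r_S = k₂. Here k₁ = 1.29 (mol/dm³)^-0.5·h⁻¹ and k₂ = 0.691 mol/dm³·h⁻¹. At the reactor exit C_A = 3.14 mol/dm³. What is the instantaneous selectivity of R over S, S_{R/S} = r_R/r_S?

S_{R/S} = r_R/r_S = (k₁·C_A^1.5)/(k₂) = (k₁/k₂)·C_A^1.5.
= (1.29×3.140^1.5) / (0.691) = 7.178/0.6910 = 10.4.
Since the desired path is higher order in A, keeping C_A high (PFR or concentrated feed) favours R.

10.4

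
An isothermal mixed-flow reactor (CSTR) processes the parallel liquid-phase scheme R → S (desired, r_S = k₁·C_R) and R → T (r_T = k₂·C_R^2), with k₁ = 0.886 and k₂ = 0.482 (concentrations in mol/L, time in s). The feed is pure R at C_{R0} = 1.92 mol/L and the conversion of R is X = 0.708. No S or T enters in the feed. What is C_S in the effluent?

Exit C_R = C_{R0}(1−X) = 1.92×0.292 = 0.5606 mol/L.
A CSTR operates uniformly at the exit composition, giving r_S = 0.4967 and r_T = 0.1515 (each k·C_R^n at C_R = 0.5606).
Fraction of consumed R going to S: r_S/(r_S+r_T) = 0.7663.
C_S = 0.7663·C_{R0}·X = 0.7663×1.92×0.708 = 1.04 mol/L.

1.04 mol/L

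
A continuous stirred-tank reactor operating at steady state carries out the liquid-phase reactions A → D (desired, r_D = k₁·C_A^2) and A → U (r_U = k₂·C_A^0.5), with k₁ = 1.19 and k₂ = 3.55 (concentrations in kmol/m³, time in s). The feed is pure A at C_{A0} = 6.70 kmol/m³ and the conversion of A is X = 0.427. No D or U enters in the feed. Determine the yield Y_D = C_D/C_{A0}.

Exit C_A = C_{A0}(1−X) = 6.70×0.573 = 3.839 kmol/m³.
In a CSTR the entire volume is at exit conditions, so r_D = 1.19×3.839^2 = 17.54 and r_U = 3.55×3.839^0.5 = 6.956.
Fraction of consumed A going to D: r_D/(r_D+r_U) = 0.7160.
C_D = 0.7160·C_{A0}·X = 0.7160×6.70×0.427 = 2.05 kmol/m³; Y_D = C_D/C_{A0} = 0.306.

0.306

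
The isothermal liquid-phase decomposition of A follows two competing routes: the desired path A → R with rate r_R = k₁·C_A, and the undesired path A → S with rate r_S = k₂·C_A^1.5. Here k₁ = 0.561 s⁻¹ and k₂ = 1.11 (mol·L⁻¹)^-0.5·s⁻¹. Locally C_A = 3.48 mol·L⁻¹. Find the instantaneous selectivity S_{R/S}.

0.271

S_{R/S} = r_R/r_S = (k₁·C_A)/(k₂·C_A^1.5) = (k₁/k₂)·C_A^-0.5.
= (0.561×3.480) / (1.11×3.480^1.5) = 1.952/7.206 = 0.271.
The undesired path is higher order in A, so low C_A (CSTR or dilute feed) favours R.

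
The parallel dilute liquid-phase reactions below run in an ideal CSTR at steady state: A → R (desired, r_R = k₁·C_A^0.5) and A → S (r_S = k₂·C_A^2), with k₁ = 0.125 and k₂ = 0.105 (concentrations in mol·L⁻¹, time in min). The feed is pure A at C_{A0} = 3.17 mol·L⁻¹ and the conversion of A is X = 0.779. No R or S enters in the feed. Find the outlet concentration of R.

1.65 mol·L⁻¹

Exit C_A = C_{A0}(1−X) = 3.17×0.221 = 0.7006 mol·L⁻¹.
A CSTR operates uniformly at the exit composition, giving r_R = 0.1046 and r_S = 0.05153 (each k·C_A^n at C_A = 0.7006).
Fraction of consumed A going to R: r_R/(r_R+r_S) = 0.6700.
C_R = 0.6700·C_{A0}·X = 0.6700×3.17×0.779 = 1.65 mol·L⁻¹.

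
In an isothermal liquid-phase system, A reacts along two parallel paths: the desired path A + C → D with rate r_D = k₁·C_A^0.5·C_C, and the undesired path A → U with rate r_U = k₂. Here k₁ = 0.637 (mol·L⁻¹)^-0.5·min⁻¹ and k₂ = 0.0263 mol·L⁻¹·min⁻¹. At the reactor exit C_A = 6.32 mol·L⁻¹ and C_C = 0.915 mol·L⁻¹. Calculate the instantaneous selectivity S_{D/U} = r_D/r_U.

55.7

S_{D/U} = r_D/r_U = (k₁·C_A^0.5·C_C)/(k₂) = (k₁/k₂)·C_A^0.5·C_C.
= (0.637×6.320^0.5×0.9150) / (0.0263) = 1.465/0.02630 = 55.7.
Since the desired path is higher order in A, keeping C_A high (PFR or concentrated feed) favours D.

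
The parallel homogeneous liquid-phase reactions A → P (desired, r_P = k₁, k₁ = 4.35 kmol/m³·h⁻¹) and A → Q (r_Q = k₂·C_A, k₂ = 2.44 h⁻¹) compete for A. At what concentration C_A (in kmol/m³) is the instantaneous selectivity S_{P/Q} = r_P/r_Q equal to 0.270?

6.60 kmol/m³

S_{P/Q} = (k₁/k₂)·C_A⁻¹ ⇒ C_A = (S·k₂/k₁)^(-1).
= (0.270×2.44/4.35)^(-1) = (0.1514)^(-1) = 6.60 kmol/m³.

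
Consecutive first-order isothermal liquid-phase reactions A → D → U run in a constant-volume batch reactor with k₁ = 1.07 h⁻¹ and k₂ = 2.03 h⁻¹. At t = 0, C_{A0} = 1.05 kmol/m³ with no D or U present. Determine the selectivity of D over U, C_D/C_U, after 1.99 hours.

Solving the coupled first-order balances gives C_D(t) = [k₁/(k₂−k₁)]·C_{A0}·(e^(−k₁t) − e^(−k₂t)).
e^(−k₁t) = e^(−1.07×1.99) = e^(−2.129) = 0.1189; e^(−k₂t) = e^(−4.040) = 0.01760.
C_D = 1.07×1.05/(2.03−1.07) × (0.1189−0.01760) = 1.170×0.1013 = 0.1186 kmol/m³.
C_A = C_{A0}e^(−k₁t) = 0.1249 kmol/m³, so C_U = C_{A0}−C_A−C_D = 0.8066 kmol/m³; C_D/C_U = 0.147.

0.147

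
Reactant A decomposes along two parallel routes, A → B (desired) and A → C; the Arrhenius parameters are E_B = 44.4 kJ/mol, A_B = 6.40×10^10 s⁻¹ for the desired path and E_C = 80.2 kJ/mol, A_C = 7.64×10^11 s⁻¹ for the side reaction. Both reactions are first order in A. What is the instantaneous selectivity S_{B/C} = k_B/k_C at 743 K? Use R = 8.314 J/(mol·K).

27.5

k_B/k_C = (A_B/A_C)·exp[−(E_B−E_C)/(RT)] = (A_B/A_C)·exp[(E_C−E_B)/(RT)].
(E_C−E_B)/(RT) = (80.2−44.4)×10³/(8.314×743) = 35800/6177 = 5.795.
k_B/k_C = (6.40×10^10/7.64×10^11)·exp(5.795) = 0.08377 × 328.8 = 27.5.
Since E_B < E_C, lowering the temperature improves selectivity toward B.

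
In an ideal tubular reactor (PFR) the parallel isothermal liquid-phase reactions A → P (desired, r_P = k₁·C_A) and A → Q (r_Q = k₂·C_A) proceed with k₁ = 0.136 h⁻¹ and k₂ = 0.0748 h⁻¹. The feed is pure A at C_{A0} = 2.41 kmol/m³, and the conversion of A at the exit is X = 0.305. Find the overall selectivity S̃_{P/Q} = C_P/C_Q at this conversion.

C_A = C_{A0}(1−X) = 1.675 kmol/m³.
Both paths are first order in A, so the instantaneous fraction to P is constant: dC_P/d(−C_A) = k₁/(k₁+k₂) = 0.6452.
C_P = 0.6452·(C_{A0}−C_A) = 0.6452×0.7350 = 0.474 kmol/m³.
C_Q = (C_{A0}−C_A)−C_P = 0.2608 kmol/m³; S̃_{P/Q} = 0.4742/0.2608 = 1.82.

1.82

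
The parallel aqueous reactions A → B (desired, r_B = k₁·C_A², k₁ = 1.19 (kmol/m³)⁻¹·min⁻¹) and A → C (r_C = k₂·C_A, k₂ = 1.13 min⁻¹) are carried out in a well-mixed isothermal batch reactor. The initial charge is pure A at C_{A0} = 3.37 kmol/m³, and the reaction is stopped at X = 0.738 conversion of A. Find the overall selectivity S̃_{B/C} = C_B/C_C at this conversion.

2.05

C_A = C_{A0}(1−X) = 0.8829 kmol/m³.
Along a PFR/batch, dC_C/dC_A = −r_C/(r_B+r_C) = −k₂/(k₂+k₁·C_A).
Integrating from C_{A0} to C_A: C_C = (1.13/1.19)·ln[(1.13+1.19·3.37)/(1.13+1.19·0.883)] = 0.9496·ln(5.140/2.181) = 0.8142 kmol/m³.
Then C_B = (C_{A0}−C_A) − C_C = 2.487 − 0.8142 = 1.673 kmol/m³.
S̃_{B/C} = C_B/C_C = 1.673/0.8142 = 2.05.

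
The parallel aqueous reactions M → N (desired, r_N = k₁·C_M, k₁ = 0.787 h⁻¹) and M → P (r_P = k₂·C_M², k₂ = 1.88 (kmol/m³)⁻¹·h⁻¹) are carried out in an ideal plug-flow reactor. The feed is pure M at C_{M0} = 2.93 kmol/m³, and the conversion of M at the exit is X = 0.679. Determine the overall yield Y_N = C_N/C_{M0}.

0.129

C_M = C_{M0}(1−X) = 0.9405 kmol/m³.
Along a PFR/batch, dC_N/dC_M = −r_N/(r_N+r_P) = −k₁/(k₁+k₂·C_M).
Integrating from C_{M0} to C_M: C_N = (0.787/1.88)·ln[(0.787+1.88·2.93)/(0.787+1.88·0.941)] = 0.4186·ln(6.295/2.555) = 0.3775 kmol/m³.
Y_N = C_N/C_{M0} = 0.3775/2.93 = 0.129.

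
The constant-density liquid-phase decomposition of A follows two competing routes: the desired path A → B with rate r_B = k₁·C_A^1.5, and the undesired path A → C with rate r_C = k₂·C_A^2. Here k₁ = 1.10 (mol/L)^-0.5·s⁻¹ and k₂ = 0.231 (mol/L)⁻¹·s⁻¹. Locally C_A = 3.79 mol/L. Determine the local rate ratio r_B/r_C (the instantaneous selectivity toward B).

2.45

S_{B/C} = r_B/r_C = (k₁·C_A^1.5)/(k₂·C_A^2) = (k₁/k₂)·C_A^-0.5.
= (1.10×3.790^1.5) / (0.231×3.790^2) = 8.116/3.318 = 2.45.
The undesired path is higher order in A, so low C_A (CSTR or dilute feed) favours B.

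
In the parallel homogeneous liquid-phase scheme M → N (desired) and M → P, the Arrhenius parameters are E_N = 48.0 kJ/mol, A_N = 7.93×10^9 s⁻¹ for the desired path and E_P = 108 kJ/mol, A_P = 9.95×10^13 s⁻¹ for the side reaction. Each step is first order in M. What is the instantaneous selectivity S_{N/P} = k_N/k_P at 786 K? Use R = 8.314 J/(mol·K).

k_N/k_P = (A_N/A_P)·exp[−(E_N−E_P)/(RT)] = (A_N/A_P)·exp[(E_P−E_N)/(RT)].
(E_P−E_N)/(RT) = (108−48.0)×10³/(8.314×786) = 60000/6535 = 9.182.
k_N/k_P = (7.93×10^9/9.95×10^13)·exp(9.182) = 7.970×10^-5 × 9717 = 0.774.
Since E_N < E_P, lowering the temperature improves selectivity toward N.

0.774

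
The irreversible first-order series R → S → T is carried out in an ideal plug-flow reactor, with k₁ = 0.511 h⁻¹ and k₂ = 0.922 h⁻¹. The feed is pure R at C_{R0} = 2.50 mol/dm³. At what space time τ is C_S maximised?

1.44 h

Setting dC_S/dτ = 0 gives τ_opt = ln(k₂/k₁)/(k₂−k₁).
= ln(0.922/0.511)/(0.922−0.511) = ln(1.804)/0.4110 = 0.5902/0.4110 = 1.44 h.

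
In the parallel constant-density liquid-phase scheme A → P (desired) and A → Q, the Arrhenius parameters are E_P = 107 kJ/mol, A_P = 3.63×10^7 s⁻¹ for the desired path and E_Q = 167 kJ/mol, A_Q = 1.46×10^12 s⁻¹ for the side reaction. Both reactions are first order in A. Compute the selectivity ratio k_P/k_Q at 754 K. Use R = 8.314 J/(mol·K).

With equal orders, S_{P/Q} = k_P/k_Q = (A_P/A_Q)·exp[(E_Q−E_P)/(RT)].
(E_Q−E_P)/(RT) = (167−107)×10³/(8.314×754) = 60000/6269 = 9.571.
k_P/k_Q = (3.63×10^7/1.46×10^12)·exp(9.571) = 2.486×10^-5 × 14347 = 0.357.

0.357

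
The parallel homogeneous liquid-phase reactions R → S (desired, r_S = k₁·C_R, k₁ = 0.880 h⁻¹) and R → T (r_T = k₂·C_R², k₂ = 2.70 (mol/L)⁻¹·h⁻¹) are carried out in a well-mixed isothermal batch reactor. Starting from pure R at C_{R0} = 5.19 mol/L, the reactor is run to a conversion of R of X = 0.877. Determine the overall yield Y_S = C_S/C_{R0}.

0.110

C_R = C_{R0}(1−X) = 0.6384 mol/L.
Along a PFR/batch, dC_S/dC_R = −r_S/(r_S+r_T) = −k₁/(k₁+k₂·C_R).
Integrating from C_{R0} to C_R: C_S = (0.880/2.70)·ln[(0.880+2.70·5.19)/(0.880+2.70·0.638)] = 0.3259·ln(14.89/2.604) = 0.5684 mol/L.
Y_S = C_S/C_{R0} = 0.5684/5.19 = 0.110.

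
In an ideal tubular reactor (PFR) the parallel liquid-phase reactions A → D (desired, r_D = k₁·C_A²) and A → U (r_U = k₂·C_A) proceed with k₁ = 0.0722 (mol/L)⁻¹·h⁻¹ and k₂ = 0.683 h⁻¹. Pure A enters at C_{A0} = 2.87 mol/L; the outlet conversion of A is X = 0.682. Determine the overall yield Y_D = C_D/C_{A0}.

0.112

C_A = C_{A0}(1−X) = 0.9127 mol/L.
Along a PFR/batch, dC_U/dC_A = −r_U/(r_D+r_U) = −k₂/(k₂+k₁·C_A).
Integrating from C_{A0} to C_A: C_U = (0.683/0.0722)·ln[(0.683+0.0722·2.87)/(0.683+0.0722·0.913)] = 9.460·ln(0.8902/0.7489) = 1.635 mol/L.
Then C_D = (C_{A0}−C_A) − C_U = 1.957 − 1.635 = 0.3221 mol/L.
Y_D = C_D/C_{A0} = 0.3221/2.87 = 0.112.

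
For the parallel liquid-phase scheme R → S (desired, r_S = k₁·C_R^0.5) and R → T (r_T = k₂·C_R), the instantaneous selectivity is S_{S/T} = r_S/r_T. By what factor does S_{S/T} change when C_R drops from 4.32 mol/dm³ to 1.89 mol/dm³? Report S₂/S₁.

1.51

S_{S/T} = (k₁/k₂)·C_R^-0.5, so S₂/S₁ = (C_{R,2}/C_{R,1})^-0.5.
= (1.89/4.32)^(-0.5) = (0.4375)^(-0.5) = 1.51.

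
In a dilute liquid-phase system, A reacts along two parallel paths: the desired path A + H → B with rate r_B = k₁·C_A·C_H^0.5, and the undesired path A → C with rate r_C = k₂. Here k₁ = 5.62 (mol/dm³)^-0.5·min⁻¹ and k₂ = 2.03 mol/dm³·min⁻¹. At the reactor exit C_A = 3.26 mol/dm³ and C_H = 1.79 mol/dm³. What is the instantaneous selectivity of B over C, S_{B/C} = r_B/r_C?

12.1

S_{B/C} = r_B/r_C = (k₁·C_A·C_H^0.5)/(k₂) = (k₁/k₂)·C_A·C_H^0.5.
= (5.62×3.260×1.790^0.5) / (2.03) = 24.51/2.030 = 12.1.
Since the desired path is higher order in A, keeping C_A high (PFR or concentrated feed) favours B.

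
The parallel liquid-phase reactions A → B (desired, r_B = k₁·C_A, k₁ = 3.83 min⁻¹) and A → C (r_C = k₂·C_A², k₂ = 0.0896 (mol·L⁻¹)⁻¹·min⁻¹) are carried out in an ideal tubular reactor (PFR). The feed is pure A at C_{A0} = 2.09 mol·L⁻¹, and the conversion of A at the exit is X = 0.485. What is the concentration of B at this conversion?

C_A = C_{A0}(1−X) = 1.076 mol·L⁻¹.
Along a PFR/batch, dC_B/dC_A = −r_B/(r_B+r_C) = −k₁/(k₁+k₂·C_A).
Integrating from C_{A0} to C_A: C_B = (3.83/0.0896)·ln[(3.83+0.0896·2.09)/(3.83+0.0896·1.08)] = 42.75·ln(4.017/3.926) = 0.9775 mol·L⁻¹.

0.977 mol·L⁻¹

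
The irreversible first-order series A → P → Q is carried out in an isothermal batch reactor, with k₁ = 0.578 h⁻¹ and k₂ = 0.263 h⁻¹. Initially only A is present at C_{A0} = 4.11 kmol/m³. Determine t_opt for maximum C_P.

For first-order series the maximum of C_P occurs at t_opt = ln(k₂/k₁)/(k₂−k₁).
= ln(0.263/0.578)/(0.263−0.578) = ln(0.4550)/-0.3150 = -0.7874/-0.3150 = 2.50 h.

2.50 h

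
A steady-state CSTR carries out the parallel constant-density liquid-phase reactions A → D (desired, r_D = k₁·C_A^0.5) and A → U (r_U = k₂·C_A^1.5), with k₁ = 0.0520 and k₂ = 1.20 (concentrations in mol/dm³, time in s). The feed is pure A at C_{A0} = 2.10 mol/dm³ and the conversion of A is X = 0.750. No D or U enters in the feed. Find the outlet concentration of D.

Exit C_A = C_{A0}(1−X) = 2.10×0.250 = 0.5250 mol/dm³.
A CSTR operates uniformly at the exit composition, giving r_D = 0.03768 and r_U = 0.4565 (each k·C_A^n at C_A = 0.5250).
Fraction of consumed A going to D: r_D/(r_D+r_U) = 0.07625.
C_D = 0.07625·C_{A0}·X = 0.07625×2.10×0.750 = 0.120 mol/dm³.

0.120 mol/dm³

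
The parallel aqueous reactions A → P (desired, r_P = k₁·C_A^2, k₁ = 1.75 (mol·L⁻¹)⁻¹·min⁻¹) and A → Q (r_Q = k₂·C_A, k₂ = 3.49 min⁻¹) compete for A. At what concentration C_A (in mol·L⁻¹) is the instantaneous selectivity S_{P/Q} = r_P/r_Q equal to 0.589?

S_{P/Q} = (k₁/k₂)·C_A ⇒ C_A = S·k₂/k₁.
= 0.589×3.49/1.75 = 1.17 mol·L⁻¹.

1.17 mol·L⁻¹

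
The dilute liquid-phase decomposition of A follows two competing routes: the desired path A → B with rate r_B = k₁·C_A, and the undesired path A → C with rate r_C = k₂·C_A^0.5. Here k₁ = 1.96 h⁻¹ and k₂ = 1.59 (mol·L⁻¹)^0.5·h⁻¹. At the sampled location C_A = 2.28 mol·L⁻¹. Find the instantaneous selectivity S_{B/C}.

1.86

S_{B/C} = r_B/r_C = (k₁·C_A)/(k₂·C_A^0.5) = (k₁/k₂)·C_A^0.5.
= (1.96×2.280) / (1.59×2.280^0.5) = 4.469/2.401 = 1.86.
Since the desired path is higher order in A, keeping C_A high (PFR or concentrated feed) favours B.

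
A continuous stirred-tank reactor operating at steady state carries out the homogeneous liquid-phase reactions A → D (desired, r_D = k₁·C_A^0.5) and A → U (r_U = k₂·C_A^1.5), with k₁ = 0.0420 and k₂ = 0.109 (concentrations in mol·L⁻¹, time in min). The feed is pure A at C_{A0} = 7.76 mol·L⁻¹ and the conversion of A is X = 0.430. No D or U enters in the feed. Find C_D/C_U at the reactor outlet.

0.0871

Exit C_A = C_{A0}(1−X) = 7.76×0.570 = 4.423 mol·L⁻¹.
A CSTR operates uniformly at the exit composition, giving r_D = 0.08833 and r_U = 1.014 (each k·C_A^n at C_A = 4.423).
Overall selectivity = C_D/C_U = r_Dτ/(r_Uτ) = r_D/r_U = 0.0871.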